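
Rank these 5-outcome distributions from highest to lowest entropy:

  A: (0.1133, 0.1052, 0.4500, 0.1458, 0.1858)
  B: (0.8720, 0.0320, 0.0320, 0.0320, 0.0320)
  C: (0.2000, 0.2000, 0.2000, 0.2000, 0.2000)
C > A > B

Key insight: Entropy is maximized by uniform distributions and minimized by concentrated distributions.

- Uniform distributions have maximum entropy log₂(5) = 2.3219 bits
- The more "peaked" or concentrated a distribution, the lower its entropy

Entropies:
  H(A) = 2.0722 bits
  H(B) = 0.8079 bits
  H(C) = 2.3219 bits

Ranking: C > A > B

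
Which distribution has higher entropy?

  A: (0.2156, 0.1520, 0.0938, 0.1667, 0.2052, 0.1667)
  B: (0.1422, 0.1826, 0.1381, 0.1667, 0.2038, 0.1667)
B

Both distributions are close to uniform, making this a harder comparison.

H(A) = 2.5412 bits
H(B) = 2.5719 bits

The distribution closer to uniform has higher entropy.
Answer: B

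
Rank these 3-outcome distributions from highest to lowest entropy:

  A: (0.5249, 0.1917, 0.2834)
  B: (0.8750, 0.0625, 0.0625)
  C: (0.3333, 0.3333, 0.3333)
C > A > B

Key insight: Entropy is maximized by uniform distributions and minimized by concentrated distributions.

- Uniform distributions have maximum entropy log₂(3) = 1.5850 bits
- The more "peaked" or concentrated a distribution, the lower its entropy

Entropies:
  H(A) = 1.4605 bits
  H(B) = 0.6686 bits
  H(C) = 1.5850 bits

Ranking: C > A > B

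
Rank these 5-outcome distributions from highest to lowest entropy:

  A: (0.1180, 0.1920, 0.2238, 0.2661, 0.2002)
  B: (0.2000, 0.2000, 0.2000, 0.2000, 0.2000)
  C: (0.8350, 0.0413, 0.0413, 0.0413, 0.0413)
B > A > C

Key insight: Entropy is maximized by uniform distributions and minimized by concentrated distributions.

- Uniform distributions have maximum entropy log₂(5) = 2.3219 bits
- The more "peaked" or concentrated a distribution, the lower its entropy

Entropies:
  H(A) = 2.2770 bits
  H(B) = 2.3219 bits
  H(C) = 0.9761 bits

Ranking: B > A > C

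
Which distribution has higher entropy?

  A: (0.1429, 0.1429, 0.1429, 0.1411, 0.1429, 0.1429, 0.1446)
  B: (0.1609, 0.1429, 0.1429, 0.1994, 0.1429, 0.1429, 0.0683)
A

Both distributions are close to uniform, making this a harder comparison.

H(A) = 2.8073 bits
H(B) = 2.7566 bits

The distribution closer to uniform has higher entropy.
Answer: A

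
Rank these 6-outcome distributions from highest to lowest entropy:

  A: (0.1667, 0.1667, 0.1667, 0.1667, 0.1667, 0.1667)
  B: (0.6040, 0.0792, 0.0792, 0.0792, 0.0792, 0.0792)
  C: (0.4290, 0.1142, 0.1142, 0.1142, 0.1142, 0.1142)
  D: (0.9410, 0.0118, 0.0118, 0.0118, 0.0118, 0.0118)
A > C > B > D

Key insight: Entropy is maximized by uniform distributions and minimized by concentrated distributions.

Entropies:
  H(A) = 2.5850 bits
  H(B) = 1.8880 bits
  H(C) = 2.3112 bits
  H(D) = 0.4605 bits

Ranking: A > C > B > D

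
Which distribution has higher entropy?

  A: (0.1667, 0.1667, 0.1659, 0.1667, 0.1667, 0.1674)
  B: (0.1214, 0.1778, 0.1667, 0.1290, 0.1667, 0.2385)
A

Both distributions are close to uniform, making this a harder comparison.

H(A) = 2.5850 bits
H(B) = 2.5483 bits

The distribution closer to uniform has higher entropy.
Answer: A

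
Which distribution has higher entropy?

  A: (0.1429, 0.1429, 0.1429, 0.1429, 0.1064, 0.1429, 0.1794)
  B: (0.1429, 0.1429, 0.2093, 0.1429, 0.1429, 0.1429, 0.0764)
A

Both distributions are close to uniform, making this a harder comparison.

H(A) = 2.7938 bits
H(B) = 2.7610 bits

The distribution closer to uniform has higher entropy.
Answer: A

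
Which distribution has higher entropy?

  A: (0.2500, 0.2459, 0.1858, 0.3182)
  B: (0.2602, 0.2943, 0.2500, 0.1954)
B

Both distributions are close to uniform, making this a harder comparison.

H(A) = 1.9745 bits
H(B) = 1.9850 bits

The distribution closer to uniform has higher entropy.
Answer: B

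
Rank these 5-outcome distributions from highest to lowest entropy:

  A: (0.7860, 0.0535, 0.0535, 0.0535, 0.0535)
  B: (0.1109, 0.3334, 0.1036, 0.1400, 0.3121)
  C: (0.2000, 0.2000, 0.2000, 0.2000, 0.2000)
C > B > A

Key insight: Entropy is maximized by uniform distributions and minimized by concentrated distributions.

- Uniform distributions have maximum entropy log₂(5) = 2.3219 bits
- The more "peaked" or concentrated a distribution, the lower its entropy

Entropies:
  H(A) = 1.1771 bits
  H(B) = 2.1405 bits
  H(C) = 2.3219 bits

Ranking: C > B > A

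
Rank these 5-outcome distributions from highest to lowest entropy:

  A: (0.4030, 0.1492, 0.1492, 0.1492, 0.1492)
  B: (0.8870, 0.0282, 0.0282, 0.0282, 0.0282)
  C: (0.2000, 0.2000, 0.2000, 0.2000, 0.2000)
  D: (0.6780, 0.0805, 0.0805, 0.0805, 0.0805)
C > A > D > B

Key insight: Entropy is maximized by uniform distributions and minimized by concentrated distributions.

Entropies:
  H(A) = 2.1667 bits
  H(B) = 0.7349 bits
  H(C) = 2.3219 bits
  H(D) = 1.5505 bits

Ranking: C > A > D > B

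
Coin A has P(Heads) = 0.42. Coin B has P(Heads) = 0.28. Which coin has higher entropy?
A

For binary distributions, entropy is maximized at p=0.5 and decreases as p moves toward 0 or 1.

H(A) = H(0.42) = 0.9815 bits
H(B) = H(0.28) = 0.8555 bits

Distribution A (p=0.42) is closer to uniform (p=0.5), so it has higher entropy.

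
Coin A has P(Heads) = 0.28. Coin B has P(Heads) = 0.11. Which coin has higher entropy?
A

For binary distributions, entropy is maximized at p=0.5 and decreases as p moves toward 0 or 1.

H(A) = H(0.28) = 0.8555 bits
H(B) = H(0.11) = 0.4999 bits

Distribution A (p=0.28) is closer to uniform (p=0.5), so it has higher entropy.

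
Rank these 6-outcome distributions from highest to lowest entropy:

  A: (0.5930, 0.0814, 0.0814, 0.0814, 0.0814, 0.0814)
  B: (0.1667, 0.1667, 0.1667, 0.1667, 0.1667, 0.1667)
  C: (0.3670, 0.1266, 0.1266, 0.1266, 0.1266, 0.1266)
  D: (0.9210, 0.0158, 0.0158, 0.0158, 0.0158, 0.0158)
B > C > A > D

Key insight: Entropy is maximized by uniform distributions and minimized by concentrated distributions.

Entropies:
  H(A) = 1.9199 bits
  H(B) = 2.5850 bits
  H(C) = 2.4181 bits
  H(D) = 0.5821 bits

Ranking: B > C > A > D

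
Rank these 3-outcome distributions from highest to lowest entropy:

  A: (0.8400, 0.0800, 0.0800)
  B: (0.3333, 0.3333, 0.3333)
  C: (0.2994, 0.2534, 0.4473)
B > C > A

Key insight: Entropy is maximized by uniform distributions and minimized by concentrated distributions.

- Uniform distributions have maximum entropy log₂(3) = 1.5850 bits
- The more "peaked" or concentrated a distribution, the lower its entropy

Entropies:
  H(A) = 0.7943 bits
  H(B) = 1.5850 bits
  H(C) = 1.5419 bits

Ranking: B > C > A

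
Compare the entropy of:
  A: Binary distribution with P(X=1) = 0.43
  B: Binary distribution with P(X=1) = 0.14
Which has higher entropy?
A

For binary distributions, entropy is maximized at p=0.5 and decreases as p moves toward 0 or 1.

H(A) = H(0.43) = 0.9858 bits
H(B) = H(0.14) = 0.5842 bits

Distribution A (p=0.43) is closer to uniform (p=0.5), so it has higher entropy.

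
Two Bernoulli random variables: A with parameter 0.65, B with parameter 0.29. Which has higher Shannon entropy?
A

For binary distributions, entropy is maximized at p=0.5 and decreases as p moves toward 0 or 1.

H(A) = H(0.65) = 0.9341 bits
H(B) = H(0.29) = 0.8687 bits

Distribution A (p=0.65) is closer to uniform (p=0.5), so it has higher entropy.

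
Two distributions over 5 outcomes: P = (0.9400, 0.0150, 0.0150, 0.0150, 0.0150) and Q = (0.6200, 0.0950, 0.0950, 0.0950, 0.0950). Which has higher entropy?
Q

P is highly concentrated on one outcome (94%), making it nearly deterministic. Q spreads its mass more evenly (max 62%). The more spread-out distribution has higher entropy: H(P) ≈ 0.447 bits, H(Q) ≈ 1.718 bits.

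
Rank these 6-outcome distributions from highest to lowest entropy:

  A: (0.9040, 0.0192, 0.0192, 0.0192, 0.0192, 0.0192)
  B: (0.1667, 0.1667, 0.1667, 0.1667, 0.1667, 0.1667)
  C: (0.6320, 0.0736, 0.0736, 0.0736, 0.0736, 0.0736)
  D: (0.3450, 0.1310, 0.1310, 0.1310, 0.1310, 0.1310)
B > D > C > A

Key insight: Entropy is maximized by uniform distributions and minimized by concentrated distributions.

Entropies:
  H(A) = 0.6791 bits
  H(B) = 2.5850 bits
  H(C) = 1.8036 bits
  H(D) = 2.4504 bits

Ranking: B > D > C > A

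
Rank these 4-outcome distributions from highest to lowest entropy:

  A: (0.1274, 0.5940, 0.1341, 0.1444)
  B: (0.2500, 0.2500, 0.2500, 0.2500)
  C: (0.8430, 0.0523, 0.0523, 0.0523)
B > A > C

Key insight: Entropy is maximized by uniform distributions and minimized by concentrated distributions.

- Uniform distributions have maximum entropy log₂(4) = 2.0000 bits
- The more "peaked" or concentrated a distribution, the lower its entropy

Entropies:
  H(A) = 1.6170 bits
  H(B) = 2.0000 bits
  H(C) = 0.8759 bits

Ranking: B > A > C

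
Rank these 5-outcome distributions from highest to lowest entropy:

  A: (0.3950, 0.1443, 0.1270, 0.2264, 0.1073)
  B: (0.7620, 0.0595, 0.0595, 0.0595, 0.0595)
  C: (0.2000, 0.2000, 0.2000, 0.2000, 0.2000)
C > A > B

Key insight: Entropy is maximized by uniform distributions and minimized by concentrated distributions.

- Uniform distributions have maximum entropy log₂(5) = 2.3219 bits
- The more "peaked" or concentrated a distribution, the lower its entropy

Entropies:
  H(A) = 2.1411 bits
  H(B) = 1.2677 bits
  H(C) = 2.3219 bits

Ranking: C > A > B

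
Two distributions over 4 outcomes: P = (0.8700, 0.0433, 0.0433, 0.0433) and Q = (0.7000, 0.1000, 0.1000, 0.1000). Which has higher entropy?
Q

P is highly concentrated on one outcome (87%), making it nearly deterministic. Q spreads its mass more evenly (max 70%). The more spread-out distribution has higher entropy: H(P) ≈ 0.763 bits, H(Q) ≈ 1.357 bits.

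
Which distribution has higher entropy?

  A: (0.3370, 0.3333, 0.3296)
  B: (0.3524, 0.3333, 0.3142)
A

Both distributions are close to uniform, making this a harder comparison.

H(A) = 1.5849 bits
H(B) = 1.5834 bits

The distribution closer to uniform has higher entropy.
Answer: A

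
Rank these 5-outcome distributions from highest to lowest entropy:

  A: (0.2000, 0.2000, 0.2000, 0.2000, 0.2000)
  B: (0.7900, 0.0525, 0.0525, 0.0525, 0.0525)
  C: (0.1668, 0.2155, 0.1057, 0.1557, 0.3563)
A > C > B

Key insight: Entropy is maximized by uniform distributions and minimized by concentrated distributions.

- Uniform distributions have maximum entropy log₂(5) = 2.3219 bits
- The more "peaked" or concentrated a distribution, the lower its entropy

Entropies:
  H(A) = 2.3219 bits
  H(B) = 1.1615 bits
  H(C) = 2.1991 bits

Ranking: A > C > B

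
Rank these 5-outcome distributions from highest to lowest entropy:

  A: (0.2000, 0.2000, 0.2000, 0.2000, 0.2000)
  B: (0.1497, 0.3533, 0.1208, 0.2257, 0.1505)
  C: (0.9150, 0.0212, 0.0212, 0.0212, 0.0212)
A > B > C

Key insight: Entropy is maximized by uniform distributions and minimized by concentrated distributions.

- Uniform distributions have maximum entropy log₂(5) = 2.3219 bits
- The more "peaked" or concentrated a distribution, the lower its entropy

Entropies:
  H(A) = 2.3219 bits
  H(B) = 2.2047 bits
  H(C) = 0.5896 bits

Ranking: A > B > C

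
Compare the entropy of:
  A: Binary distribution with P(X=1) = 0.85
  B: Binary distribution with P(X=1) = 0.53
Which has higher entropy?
B

For binary distributions, entropy is maximized at p=0.5 and decreases as p moves toward 0 or 1.

H(A) = H(0.85) = 0.6098 bits
H(B) = H(0.53) = 0.9974 bits

Distribution B (p=0.53) is closer to uniform (p=0.5), so it has higher entropy.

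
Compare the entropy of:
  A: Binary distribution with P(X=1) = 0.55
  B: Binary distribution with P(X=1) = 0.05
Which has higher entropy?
A

For binary distributions, entropy is maximized at p=0.5 and decreases as p moves toward 0 or 1.

H(A) = H(0.55) = 0.9928 bits
H(B) = H(0.05) = 0.2864 bits

Distribution A (p=0.55) is closer to uniform (p=0.5), so it has higher entropy.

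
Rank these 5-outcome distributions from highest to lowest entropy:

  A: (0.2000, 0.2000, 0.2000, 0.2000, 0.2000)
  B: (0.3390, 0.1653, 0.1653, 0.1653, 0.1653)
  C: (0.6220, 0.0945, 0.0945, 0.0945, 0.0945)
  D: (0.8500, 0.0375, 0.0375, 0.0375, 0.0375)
A > B > C > D

Key insight: Entropy is maximized by uniform distributions and minimized by concentrated distributions.

Entropies:
  H(A) = 2.3219 bits
  H(B) = 2.2459 bits
  H(C) = 1.7126 bits
  H(D) = 0.9098 bits

Ranking: A > B > C > D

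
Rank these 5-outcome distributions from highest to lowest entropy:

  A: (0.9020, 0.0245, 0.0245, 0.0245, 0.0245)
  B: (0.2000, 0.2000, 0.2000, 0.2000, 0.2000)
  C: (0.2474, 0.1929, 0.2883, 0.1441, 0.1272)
B > C > A

Key insight: Entropy is maximized by uniform distributions and minimized by concentrated distributions.

- Uniform distributions have maximum entropy log₂(5) = 2.3219 bits
- The more "peaked" or concentrated a distribution, the lower its entropy

Entropies:
  H(A) = 0.6586 bits
  H(B) = 2.3219 bits
  H(C) = 2.2550 bits

Ranking: B > C > A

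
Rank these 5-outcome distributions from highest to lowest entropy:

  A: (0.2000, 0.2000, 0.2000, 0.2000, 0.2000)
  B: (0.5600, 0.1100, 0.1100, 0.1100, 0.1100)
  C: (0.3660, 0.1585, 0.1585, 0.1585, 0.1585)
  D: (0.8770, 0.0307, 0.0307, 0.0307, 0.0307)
A > C > B > D

Key insight: Entropy is maximized by uniform distributions and minimized by concentrated distributions.

Entropies:
  H(A) = 2.3219 bits
  H(B) = 1.8696 bits
  H(C) = 2.2156 bits
  H(D) = 0.7839 bits

Ranking: A > C > B > D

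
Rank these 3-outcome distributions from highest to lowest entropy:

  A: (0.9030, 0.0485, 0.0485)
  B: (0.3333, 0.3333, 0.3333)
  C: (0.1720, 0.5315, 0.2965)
B > C > A

Key insight: Entropy is maximized by uniform distributions and minimized by concentrated distributions.

- Uniform distributions have maximum entropy log₂(3) = 1.5850 bits
- The more "peaked" or concentrated a distribution, the lower its entropy

Entropies:
  H(A) = 0.5564 bits
  H(B) = 1.5850 bits
  H(C) = 1.4414 bits

Ranking: B > C > A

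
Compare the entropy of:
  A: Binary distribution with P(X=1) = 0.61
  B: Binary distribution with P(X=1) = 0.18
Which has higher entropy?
A

For binary distributions, entropy is maximized at p=0.5 and decreases as p moves toward 0 or 1.

H(A) = H(0.61) = 0.9648 bits
H(B) = H(0.18) = 0.6801 bits

Distribution A (p=0.61) is closer to uniform (p=0.5), so it has higher entropy.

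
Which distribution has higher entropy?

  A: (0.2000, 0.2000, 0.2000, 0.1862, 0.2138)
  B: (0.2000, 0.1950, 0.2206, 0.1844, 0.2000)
A

Both distributions are close to uniform, making this a harder comparison.

H(A) = 2.3206 bits
H(B) = 2.3195 bits

The distribution closer to uniform has higher entropy.
Answer: A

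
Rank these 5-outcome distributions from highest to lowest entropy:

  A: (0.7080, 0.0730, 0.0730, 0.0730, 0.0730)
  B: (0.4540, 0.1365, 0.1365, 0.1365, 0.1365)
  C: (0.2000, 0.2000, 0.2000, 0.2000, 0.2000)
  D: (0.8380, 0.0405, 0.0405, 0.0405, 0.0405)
C > B > A > D

Key insight: Entropy is maximized by uniform distributions and minimized by concentrated distributions.

Entropies:
  H(A) = 1.4553 bits
  H(B) = 2.0859 bits
  H(C) = 2.3219 bits
  H(D) = 0.9631 bits

Ranking: C > B > A > D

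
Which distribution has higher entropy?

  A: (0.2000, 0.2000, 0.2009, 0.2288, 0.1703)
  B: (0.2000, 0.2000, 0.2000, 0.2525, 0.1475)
A

Both distributions are close to uniform, making this a harder comparison.

H(A) = 2.3157 bits
H(B) = 2.3018 bits

The distribution closer to uniform has higher entropy.
Answer: A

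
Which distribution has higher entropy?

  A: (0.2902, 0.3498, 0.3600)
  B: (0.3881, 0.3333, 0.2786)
A

Both distributions are close to uniform, making this a harder comparison.

H(A) = 1.5787 bits
H(B) = 1.5719 bits

The distribution closer to uniform has higher entropy.
Answer: A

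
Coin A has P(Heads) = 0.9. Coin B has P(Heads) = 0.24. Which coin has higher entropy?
B

For binary distributions, entropy is maximized at p=0.5 and decreases as p moves toward 0 or 1.

H(A) = H(0.9) = 0.4690 bits
H(B) = H(0.24) = 0.7950 bits

Distribution B (p=0.24) is closer to uniform (p=0.5), so it has higher entropy.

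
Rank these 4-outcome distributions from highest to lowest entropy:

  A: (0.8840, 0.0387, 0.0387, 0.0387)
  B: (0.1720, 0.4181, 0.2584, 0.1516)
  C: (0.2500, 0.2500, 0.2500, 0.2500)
C > B > A

Key insight: Entropy is maximized by uniform distributions and minimized by concentrated distributions.

- Uniform distributions have maximum entropy log₂(4) = 2.0000 bits
- The more "peaked" or concentrated a distribution, the lower its entropy

Entropies:
  H(A) = 0.7016 bits
  H(B) = 1.8798 bits
  H(C) = 2.0000 bits

Ranking: C > B > A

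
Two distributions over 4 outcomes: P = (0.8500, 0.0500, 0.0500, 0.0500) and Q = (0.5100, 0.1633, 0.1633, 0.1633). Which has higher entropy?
Q

P is highly concentrated on one outcome (85%), making it nearly deterministic. Q spreads its mass more evenly (max 51%). The more spread-out distribution has higher entropy: H(P) ≈ 0.848 bits, H(Q) ≈ 1.776 bits.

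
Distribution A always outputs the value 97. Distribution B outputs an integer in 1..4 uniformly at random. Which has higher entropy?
B

A is deterministic, so H(A) = 0. B is uniform over 4 outcomes, so H(B) = log₂(4) = 2.000 bits. Any distribution with genuine randomness has higher entropy than a deterministic one.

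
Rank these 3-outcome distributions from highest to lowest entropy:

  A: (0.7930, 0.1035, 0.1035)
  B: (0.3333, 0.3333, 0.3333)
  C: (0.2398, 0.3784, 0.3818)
B > C > A

Key insight: Entropy is maximized by uniform distributions and minimized by concentrated distributions.

- Uniform distributions have maximum entropy log₂(3) = 1.5850 bits
- The more "peaked" or concentrated a distribution, the lower its entropy

Entropies:
  H(A) = 0.9427 bits
  H(B) = 1.5850 bits
  H(C) = 1.5549 bits

Ranking: B > C > A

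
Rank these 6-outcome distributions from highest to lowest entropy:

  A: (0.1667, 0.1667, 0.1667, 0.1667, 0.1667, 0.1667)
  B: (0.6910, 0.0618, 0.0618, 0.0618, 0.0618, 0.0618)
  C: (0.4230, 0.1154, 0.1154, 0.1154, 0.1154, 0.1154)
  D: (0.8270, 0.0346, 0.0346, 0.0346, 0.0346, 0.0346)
A > C > B > D

Key insight: Entropy is maximized by uniform distributions and minimized by concentrated distributions.

Entropies:
  H(A) = 2.5850 bits
  H(B) = 1.6095 bits
  H(C) = 2.3226 bits
  H(D) = 1.0662 bits

Ranking: A > C > B > D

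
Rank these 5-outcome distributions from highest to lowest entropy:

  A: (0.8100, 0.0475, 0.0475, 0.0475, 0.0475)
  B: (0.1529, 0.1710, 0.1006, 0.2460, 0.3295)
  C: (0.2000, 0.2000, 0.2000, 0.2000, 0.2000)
C > B > A

Key insight: Entropy is maximized by uniform distributions and minimized by concentrated distributions.

- Uniform distributions have maximum entropy log₂(5) = 2.3219 bits
- The more "peaked" or concentrated a distribution, the lower its entropy

Entropies:
  H(A) = 1.0815 bits
  H(B) = 2.2088 bits
  H(C) = 2.3219 bits

Ranking: C > B > A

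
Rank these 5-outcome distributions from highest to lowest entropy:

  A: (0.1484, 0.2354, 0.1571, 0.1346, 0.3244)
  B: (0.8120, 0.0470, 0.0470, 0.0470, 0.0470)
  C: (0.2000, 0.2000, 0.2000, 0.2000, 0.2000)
C > A > B

Key insight: Entropy is maximized by uniform distributions and minimized by concentrated distributions.

- Uniform distributions have maximum entropy log₂(5) = 2.3219 bits
- The more "peaked" or concentrated a distribution, the lower its entropy

Entropies:
  H(A) = 2.2357 bits
  H(B) = 1.0733 bits
  H(C) = 2.3219 bits

Ranking: C > A > B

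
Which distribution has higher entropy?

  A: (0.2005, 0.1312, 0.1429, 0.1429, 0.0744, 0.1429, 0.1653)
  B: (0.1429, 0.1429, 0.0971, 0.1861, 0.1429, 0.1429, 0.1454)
B

Both distributions are close to uniform, making this a harder comparison.

H(A) = 2.7606 bits
H(B) = 2.7868 bits

The distribution closer to uniform has higher entropy.
Answer: B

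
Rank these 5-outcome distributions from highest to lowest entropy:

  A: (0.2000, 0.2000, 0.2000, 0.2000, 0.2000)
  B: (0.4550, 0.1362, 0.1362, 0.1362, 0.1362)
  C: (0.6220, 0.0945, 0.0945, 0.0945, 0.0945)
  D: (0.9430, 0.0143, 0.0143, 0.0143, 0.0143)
A > B > C > D

Key insight: Entropy is maximized by uniform distributions and minimized by concentrated distributions.

Entropies:
  H(A) = 2.3219 bits
  H(B) = 2.0841 bits
  H(C) = 1.7126 bits
  H(D) = 0.4294 bits

Ranking: A > B > C > D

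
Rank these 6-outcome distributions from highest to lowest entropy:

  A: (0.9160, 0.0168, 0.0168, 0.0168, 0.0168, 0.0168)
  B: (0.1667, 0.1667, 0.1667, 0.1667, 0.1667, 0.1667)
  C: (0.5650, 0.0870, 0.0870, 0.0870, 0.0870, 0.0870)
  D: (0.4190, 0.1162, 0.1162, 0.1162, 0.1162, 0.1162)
B > D > C > A

Key insight: Entropy is maximized by uniform distributions and minimized by concentrated distributions.

Entropies:
  H(A) = 0.6112 bits
  H(B) = 2.5850 bits
  H(C) = 1.9978 bits
  H(D) = 2.3300 bits

Ranking: B > D > C > A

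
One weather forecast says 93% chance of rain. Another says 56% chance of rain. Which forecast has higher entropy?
56% forecast

Treat each forecast as a Bernoulli distribution. Binary entropy is maximized at p=0.5 and falls off symmetrically toward 0 or 1. The 56% forecast is closer to 50%, so it is more uncertain. H(93%) ≈ 0.366 bits, H(56%) ≈ 0.990 bits.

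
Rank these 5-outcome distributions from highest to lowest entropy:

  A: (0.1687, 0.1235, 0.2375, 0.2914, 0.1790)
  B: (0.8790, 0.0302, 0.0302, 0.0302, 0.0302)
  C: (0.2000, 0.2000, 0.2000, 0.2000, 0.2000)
C > A > B

Key insight: Entropy is maximized by uniform distributions and minimized by concentrated distributions.

- Uniform distributions have maximum entropy log₂(5) = 2.3219 bits
- The more "peaked" or concentrated a distribution, the lower its entropy

Entropies:
  H(A) = 2.2609 bits
  H(B) = 0.7742 bits
  H(C) = 2.3219 bits

Ranking: C > A > B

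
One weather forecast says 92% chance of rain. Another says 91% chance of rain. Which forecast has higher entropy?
91% forecast

Treat each forecast as a Bernoulli distribution. Binary entropy is maximized at p=0.5 and falls off symmetrically toward 0 or 1. The 91% forecast is closer to 50%, so it is more uncertain. H(92%) ≈ 0.402 bits, H(91%) ≈ 0.436 bits.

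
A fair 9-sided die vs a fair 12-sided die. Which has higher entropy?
12-sided die

Both are uniform distributions; for uniform over n outcomes, H = log₂(n). H(9-sided) = log₂(9) = 3.170 bits and H(12-sided) = log₂(12) = 3.585 bits. More outcomes in a uniform distribution means higher entropy.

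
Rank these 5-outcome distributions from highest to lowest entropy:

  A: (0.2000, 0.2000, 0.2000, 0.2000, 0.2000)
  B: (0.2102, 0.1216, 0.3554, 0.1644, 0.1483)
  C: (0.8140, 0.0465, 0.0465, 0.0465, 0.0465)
A > B > C

Key insight: Entropy is maximized by uniform distributions and minimized by concentrated distributions.

- Uniform distributions have maximum entropy log₂(5) = 2.3219 bits
- The more "peaked" or concentrated a distribution, the lower its entropy

Entropies:
  H(A) = 2.3219 bits
  H(B) = 2.2097 bits
  H(C) = 1.0650 bits

Ranking: A > B > C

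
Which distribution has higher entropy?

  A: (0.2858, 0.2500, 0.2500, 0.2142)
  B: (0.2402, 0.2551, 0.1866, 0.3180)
A

Both distributions are close to uniform, making this a harder comparison.

H(A) = 1.9926 bits
H(B) = 1.9746 bits

The distribution closer to uniform has higher entropy.
Answer: A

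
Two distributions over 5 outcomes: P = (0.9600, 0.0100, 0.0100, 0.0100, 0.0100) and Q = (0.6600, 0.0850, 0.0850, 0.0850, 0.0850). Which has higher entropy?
Q

P is highly concentrated on one outcome (96%), making it nearly deterministic. Q spreads its mass more evenly (max 66%). The more spread-out distribution has higher entropy: H(P) ≈ 0.322 bits, H(Q) ≈ 1.605 bits.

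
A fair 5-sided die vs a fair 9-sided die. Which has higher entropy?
9-sided die

Both are uniform distributions; for uniform over n outcomes, H = log₂(n). H(5-sided) = log₂(5) = 2.322 bits and H(9-sided) = log₂(9) = 3.170 bits. More outcomes in a uniform distribution means higher entropy.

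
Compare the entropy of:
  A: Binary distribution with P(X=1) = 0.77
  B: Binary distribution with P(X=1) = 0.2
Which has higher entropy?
A

For binary distributions, entropy is maximized at p=0.5 and decreases as p moves toward 0 or 1.

H(A) = H(0.77) = 0.7780 bits
H(B) = H(0.2) = 0.7219 bits

Distribution A (p=0.77) is closer to uniform (p=0.5), so it has higher entropy.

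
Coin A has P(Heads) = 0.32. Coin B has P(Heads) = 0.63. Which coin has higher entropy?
B

For binary distributions, entropy is maximized at p=0.5 and decreases as p moves toward 0 or 1.

H(A) = H(0.32) = 0.9044 bits
H(B) = H(0.63) = 0.9507 bits

Distribution B (p=0.63) is closer to uniform (p=0.5), so it has higher entropy.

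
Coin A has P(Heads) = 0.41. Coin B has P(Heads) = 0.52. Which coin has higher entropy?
B

For binary distributions, entropy is maximized at p=0.5 and decreases as p moves toward 0 or 1.

H(A) = H(0.41) = 0.9765 bits
H(B) = H(0.52) = 0.9988 bits

Distribution B (p=0.52) is closer to uniform (p=0.5), so it has higher entropy.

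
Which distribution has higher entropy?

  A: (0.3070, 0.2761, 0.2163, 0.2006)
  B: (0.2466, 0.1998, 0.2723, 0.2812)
B

Both distributions are close to uniform, making this a harder comparison.

H(A) = 1.9784 bits
H(B) = 1.9881 bits

The distribution closer to uniform has higher entropy.
Answer: B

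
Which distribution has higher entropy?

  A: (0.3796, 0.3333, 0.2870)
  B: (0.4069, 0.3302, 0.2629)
A

Both distributions are close to uniform, making this a harder comparison.

H(A) = 1.5757 bits
H(B) = 1.5624 bits

The distribution closer to uniform has higher entropy.
Answer: A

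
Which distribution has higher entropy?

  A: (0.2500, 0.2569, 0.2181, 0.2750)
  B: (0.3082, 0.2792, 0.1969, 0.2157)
A

Both distributions are close to uniform, making this a harder comparison.

H(A) = 1.9950 bits
H(B) = 1.9762 bits

The distribution closer to uniform has higher entropy.
Answer: A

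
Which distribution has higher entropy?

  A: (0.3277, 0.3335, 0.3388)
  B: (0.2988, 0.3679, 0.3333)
A

Both distributions are close to uniform, making this a harder comparison.

H(A) = 1.5848 bits
H(B) = 1.5798 bits

The distribution closer to uniform has higher entropy.
Answer: A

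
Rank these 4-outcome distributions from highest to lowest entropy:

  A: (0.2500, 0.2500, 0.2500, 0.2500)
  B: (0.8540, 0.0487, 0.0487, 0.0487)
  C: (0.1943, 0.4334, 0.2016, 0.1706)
A > C > B

Key insight: Entropy is maximized by uniform distributions and minimized by concentrated distributions.

- Uniform distributions have maximum entropy log₂(4) = 2.0000 bits
- The more "peaked" or concentrated a distribution, the lower its entropy

Entropies:
  H(A) = 2.0000 bits
  H(B) = 0.8311 bits
  H(C) = 1.8831 bits

Ranking: A > C > B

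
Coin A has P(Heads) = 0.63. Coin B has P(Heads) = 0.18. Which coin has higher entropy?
A

For binary distributions, entropy is maximized at p=0.5 and decreases as p moves toward 0 or 1.

H(A) = H(0.63) = 0.9507 bits
H(B) = H(0.18) = 0.6801 bits

Distribution A (p=0.63) is closer to uniform (p=0.5), so it has higher entropy.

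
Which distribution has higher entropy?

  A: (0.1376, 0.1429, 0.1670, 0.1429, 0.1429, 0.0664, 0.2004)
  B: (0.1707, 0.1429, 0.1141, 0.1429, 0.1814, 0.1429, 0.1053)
B

Both distributions are close to uniform, making this a harder comparison.

H(A) = 2.7527 bits
H(B) = 2.7844 bits

The distribution closer to uniform has higher entropy.
Answer: B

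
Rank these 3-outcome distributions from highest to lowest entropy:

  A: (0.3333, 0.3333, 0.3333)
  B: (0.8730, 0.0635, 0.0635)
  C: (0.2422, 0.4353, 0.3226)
A > C > B

Key insight: Entropy is maximized by uniform distributions and minimized by concentrated distributions.

- Uniform distributions have maximum entropy log₂(3) = 1.5850 bits
- The more "peaked" or concentrated a distribution, the lower its entropy

Entropies:
  H(A) = 1.5850 bits
  H(B) = 0.6762 bits
  H(C) = 1.5443 bits

Ranking: A > C > B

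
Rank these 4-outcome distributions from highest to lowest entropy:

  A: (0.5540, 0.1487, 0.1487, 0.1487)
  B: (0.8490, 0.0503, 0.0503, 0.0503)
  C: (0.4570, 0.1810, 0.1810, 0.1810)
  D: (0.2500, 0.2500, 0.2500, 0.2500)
D > C > A > B

Key insight: Entropy is maximized by uniform distributions and minimized by concentrated distributions.

Entropies:
  H(A) = 1.6985 bits
  H(B) = 0.8517 bits
  H(C) = 1.8553 bits
  H(D) = 2.0000 bits

Ranking: D > C > A > B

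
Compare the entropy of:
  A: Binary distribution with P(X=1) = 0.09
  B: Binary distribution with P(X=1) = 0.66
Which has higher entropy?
B

For binary distributions, entropy is maximized at p=0.5 and decreases as p moves toward 0 or 1.

H(A) = H(0.09) = 0.4365 bits
H(B) = H(0.66) = 0.9248 bits

Distribution B (p=0.66) is closer to uniform (p=0.5), so it has higher entropy.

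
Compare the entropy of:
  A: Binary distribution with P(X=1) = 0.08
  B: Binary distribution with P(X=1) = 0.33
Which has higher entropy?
B

For binary distributions, entropy is maximized at p=0.5 and decreases as p moves toward 0 or 1.

H(A) = H(0.08) = 0.4022 bits
H(B) = H(0.33) = 0.9149 bits

Distribution B (p=0.33) is closer to uniform (p=0.5), so it has higher entropy.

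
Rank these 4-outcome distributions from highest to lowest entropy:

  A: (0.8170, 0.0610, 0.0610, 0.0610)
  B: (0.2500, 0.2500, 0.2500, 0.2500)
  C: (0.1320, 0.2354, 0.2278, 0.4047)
B > C > A

Key insight: Entropy is maximized by uniform distributions and minimized by concentrated distributions.

- Uniform distributions have maximum entropy log₂(4) = 2.0000 bits
- The more "peaked" or concentrated a distribution, the lower its entropy

Entropies:
  H(A) = 0.9766 bits
  H(B) = 2.0000 bits
  H(C) = 1.8912 bits

Ranking: B > C > A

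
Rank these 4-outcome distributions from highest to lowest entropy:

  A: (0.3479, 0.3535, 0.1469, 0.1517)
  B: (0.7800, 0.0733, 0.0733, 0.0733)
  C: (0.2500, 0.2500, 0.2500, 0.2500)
C > A > B

Key insight: Entropy is maximized by uniform distributions and minimized by concentrated distributions.

- Uniform distributions have maximum entropy log₂(4) = 2.0000 bits
- The more "peaked" or concentrated a distribution, the lower its entropy

Entropies:
  H(A) = 1.8795 bits
  H(B) = 1.1089 bits
  H(C) = 2.0000 bits

Ranking: C > A > B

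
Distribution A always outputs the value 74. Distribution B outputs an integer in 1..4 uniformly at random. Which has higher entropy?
B

A is deterministic, so H(A) = 0. B is uniform over 4 outcomes, so H(B) = log₂(4) = 2.000 bits. Any distribution with genuine randomness has higher entropy than a deterministic one.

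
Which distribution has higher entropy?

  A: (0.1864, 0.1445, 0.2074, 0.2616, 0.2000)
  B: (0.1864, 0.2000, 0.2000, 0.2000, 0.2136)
B

Both distributions are close to uniform, making this a harder comparison.

H(A) = 2.2963 bits
H(B) = 2.3206 bits

The distribution closer to uniform has higher entropy.
Answer: B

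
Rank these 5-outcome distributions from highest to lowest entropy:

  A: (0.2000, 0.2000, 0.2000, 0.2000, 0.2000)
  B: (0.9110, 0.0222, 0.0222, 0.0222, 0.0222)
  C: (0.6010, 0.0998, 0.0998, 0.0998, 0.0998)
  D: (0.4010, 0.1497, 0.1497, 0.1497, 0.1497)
A > D > C > B

Key insight: Entropy is maximized by uniform distributions and minimized by concentrated distributions.

Entropies:
  H(A) = 2.3219 bits
  H(B) = 0.6111 bits
  H(C) = 1.7684 bits
  H(D) = 2.1695 bits

Ranking: A > D > C > B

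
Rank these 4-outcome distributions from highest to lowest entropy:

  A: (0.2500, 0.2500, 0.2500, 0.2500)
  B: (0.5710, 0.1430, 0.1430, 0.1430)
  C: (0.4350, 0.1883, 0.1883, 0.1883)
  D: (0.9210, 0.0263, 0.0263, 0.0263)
A > C > B > D

Key insight: Entropy is maximized by uniform distributions and minimized by concentrated distributions.

Entropies:
  H(A) = 2.0000 bits
  H(B) = 1.6654 bits
  H(C) = 1.8833 bits
  H(D) = 0.5239 bits

Ranking: A > C > B > D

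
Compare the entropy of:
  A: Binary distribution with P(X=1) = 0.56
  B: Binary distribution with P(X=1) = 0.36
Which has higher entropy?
A

For binary distributions, entropy is maximized at p=0.5 and decreases as p moves toward 0 or 1.

H(A) = H(0.56) = 0.9896 bits
H(B) = H(0.36) = 0.9427 bits

Distribution A (p=0.56) is closer to uniform (p=0.5), so it has higher entropy.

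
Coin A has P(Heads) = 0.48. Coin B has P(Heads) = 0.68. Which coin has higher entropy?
A

For binary distributions, entropy is maximized at p=0.5 and decreases as p moves toward 0 or 1.

H(A) = H(0.48) = 0.9988 bits
H(B) = H(0.68) = 0.9044 bits

Distribution A (p=0.48) is closer to uniform (p=0.5), so it has higher entropy.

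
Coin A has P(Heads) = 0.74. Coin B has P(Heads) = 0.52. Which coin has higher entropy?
B

For binary distributions, entropy is maximized at p=0.5 and decreases as p moves toward 0 or 1.

H(A) = H(0.74) = 0.8267 bits
H(B) = H(0.52) = 0.9988 bits

Distribution B (p=0.52) is closer to uniform (p=0.5), so it has higher entropy.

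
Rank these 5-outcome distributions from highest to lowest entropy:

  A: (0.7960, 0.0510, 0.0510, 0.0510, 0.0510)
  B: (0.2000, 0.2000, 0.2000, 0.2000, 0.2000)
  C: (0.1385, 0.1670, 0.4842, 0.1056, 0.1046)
B > C > A

Key insight: Entropy is maximized by uniform distributions and minimized by concentrated distributions.

- Uniform distributions have maximum entropy log₂(5) = 2.3219 bits
- The more "peaked" or concentrated a distribution, the lower its entropy

Entropies:
  H(A) = 1.1379 bits
  H(B) = 2.3219 bits
  H(C) = 2.0161 bits

Ranking: B > C > A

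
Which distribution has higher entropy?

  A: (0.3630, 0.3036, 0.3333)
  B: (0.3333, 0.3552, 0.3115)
B

Both distributions are close to uniform, making this a harder comparison.

H(A) = 1.5811 bits
H(B) = 1.5829 bits

The distribution closer to uniform has higher entropy.
Answer: B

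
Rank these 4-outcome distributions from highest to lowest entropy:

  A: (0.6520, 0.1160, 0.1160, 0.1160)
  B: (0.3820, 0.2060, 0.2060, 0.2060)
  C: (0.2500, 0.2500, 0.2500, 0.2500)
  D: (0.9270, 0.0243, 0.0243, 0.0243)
C > B > A > D

Key insight: Entropy is maximized by uniform distributions and minimized by concentrated distributions.

Entropies:
  H(A) = 1.4838 bits
  H(B) = 1.9389 bits
  H(C) = 2.0000 bits
  H(D) = 0.4927 bits

Ranking: C > B > A > D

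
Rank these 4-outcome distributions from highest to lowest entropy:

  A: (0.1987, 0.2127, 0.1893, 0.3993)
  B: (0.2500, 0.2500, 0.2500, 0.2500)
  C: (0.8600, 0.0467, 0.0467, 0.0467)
B > A > C

Key insight: Entropy is maximized by uniform distributions and minimized by concentrated distributions.

- Uniform distributions have maximum entropy log₂(4) = 2.0000 bits
- The more "peaked" or concentrated a distribution, the lower its entropy

Entropies:
  H(A) = 1.9217 bits
  H(B) = 2.0000 bits
  H(C) = 0.8061 bits

Ranking: B > A > C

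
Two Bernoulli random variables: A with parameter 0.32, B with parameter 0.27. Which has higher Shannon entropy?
A

For binary distributions, entropy is maximized at p=0.5 and decreases as p moves toward 0 or 1.

H(A) = H(0.32) = 0.9044 bits
H(B) = H(0.27) = 0.8415 bits

Distribution A (p=0.32) is closer to uniform (p=0.5), so it has higher entropy.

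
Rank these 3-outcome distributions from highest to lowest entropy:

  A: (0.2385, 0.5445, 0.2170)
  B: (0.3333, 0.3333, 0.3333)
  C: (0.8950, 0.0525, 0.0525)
B > A > C

Key insight: Entropy is maximized by uniform distributions and minimized by concentrated distributions.

- Uniform distributions have maximum entropy log₂(3) = 1.5850 bits
- The more "peaked" or concentrated a distribution, the lower its entropy

Entropies:
  H(A) = 1.4491 bits
  H(B) = 1.5850 bits
  H(C) = 0.5896 bits

Ranking: B > A > C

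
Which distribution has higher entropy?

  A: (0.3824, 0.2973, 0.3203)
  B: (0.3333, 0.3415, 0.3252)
B

Both distributions are close to uniform, making this a harder comparison.

H(A) = 1.5767 bits
H(B) = 1.5847 bits

The distribution closer to uniform has higher entropy.
Answer: B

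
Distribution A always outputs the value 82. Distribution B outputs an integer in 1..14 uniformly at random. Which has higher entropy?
B

A is deterministic, so H(A) = 0. B is uniform over 14 outcomes, so H(B) = log₂(14) = 3.807 bits. Any distribution with genuine randomness has higher entropy than a deterministic one.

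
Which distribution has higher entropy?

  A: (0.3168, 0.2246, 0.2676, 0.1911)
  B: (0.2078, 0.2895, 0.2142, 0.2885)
B

Both distributions are close to uniform, making this a harder comparison.

H(A) = 1.9744 bits
H(B) = 1.9823 bits

The distribution closer to uniform has higher entropy.
Answer: B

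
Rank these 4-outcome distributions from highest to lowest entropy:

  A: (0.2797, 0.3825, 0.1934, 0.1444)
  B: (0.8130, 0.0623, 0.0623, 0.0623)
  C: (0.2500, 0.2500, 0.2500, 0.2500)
C > A > B

Key insight: Entropy is maximized by uniform distributions and minimized by concentrated distributions.

- Uniform distributions have maximum entropy log₂(4) = 2.0000 bits
- The more "peaked" or concentrated a distribution, the lower its entropy

Entropies:
  H(A) = 1.9060 bits
  H(B) = 0.9915 bits
  H(C) = 2.0000 bits

Ranking: C > A > B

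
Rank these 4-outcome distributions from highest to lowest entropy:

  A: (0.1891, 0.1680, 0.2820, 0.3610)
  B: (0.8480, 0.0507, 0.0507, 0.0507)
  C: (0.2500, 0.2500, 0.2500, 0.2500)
C > A > B

Key insight: Entropy is maximized by uniform distributions and minimized by concentrated distributions.

- Uniform distributions have maximum entropy log₂(4) = 2.0000 bits
- The more "peaked" or concentrated a distribution, the lower its entropy

Entropies:
  H(A) = 1.9323 bits
  H(B) = 0.8557 bits
  H(C) = 2.0000 bits

Ranking: C > A > B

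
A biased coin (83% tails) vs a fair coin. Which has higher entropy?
Fair coin

The fair coin is uniform (p=0.5), maximizing binary entropy at 1 bit. The biased coin has H(0.83) ≈ 0.658 bits — its outcome is more predictable, so its entropy is lower.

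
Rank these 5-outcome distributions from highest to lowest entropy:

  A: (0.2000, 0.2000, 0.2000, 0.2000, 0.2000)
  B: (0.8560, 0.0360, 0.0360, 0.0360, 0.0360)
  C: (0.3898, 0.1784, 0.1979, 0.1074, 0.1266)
A > C > B

Key insight: Entropy is maximized by uniform distributions and minimized by concentrated distributions.

- Uniform distributions have maximum entropy log₂(5) = 2.3219 bits
- The more "peaked" or concentrated a distribution, the lower its entropy

Entropies:
  H(A) = 2.3219 bits
  H(B) = 0.8826 bits
  H(C) = 2.1591 bits

Ranking: A > C > B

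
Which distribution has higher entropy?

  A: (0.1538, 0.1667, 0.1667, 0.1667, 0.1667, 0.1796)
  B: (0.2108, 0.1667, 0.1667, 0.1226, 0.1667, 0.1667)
A

Both distributions are close to uniform, making this a harder comparison.

H(A) = 2.5835 bits
H(B) = 2.5679 bits

The distribution closer to uniform has higher entropy.
Answer: A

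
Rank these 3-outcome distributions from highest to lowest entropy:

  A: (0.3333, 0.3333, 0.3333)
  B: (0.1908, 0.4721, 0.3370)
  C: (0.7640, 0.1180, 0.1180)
A > B > C

Key insight: Entropy is maximized by uniform distributions and minimized by concentrated distributions.

- Uniform distributions have maximum entropy log₂(3) = 1.5850 bits
- The more "peaked" or concentrated a distribution, the lower its entropy

Entropies:
  H(A) = 1.5850 bits
  H(B) = 1.4960 bits
  H(C) = 1.0243 bits

Ranking: A > B > C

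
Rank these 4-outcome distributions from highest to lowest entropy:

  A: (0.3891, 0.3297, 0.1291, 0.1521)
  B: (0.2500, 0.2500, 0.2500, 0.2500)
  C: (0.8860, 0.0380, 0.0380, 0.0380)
B > A > C

Key insight: Entropy is maximized by uniform distributions and minimized by concentrated distributions.

- Uniform distributions have maximum entropy log₂(4) = 2.0000 bits
- The more "peaked" or concentrated a distribution, the lower its entropy

Entropies:
  H(A) = 1.8521 bits
  H(B) = 2.0000 bits
  H(C) = 0.6926 bits

Ranking: B > A > C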